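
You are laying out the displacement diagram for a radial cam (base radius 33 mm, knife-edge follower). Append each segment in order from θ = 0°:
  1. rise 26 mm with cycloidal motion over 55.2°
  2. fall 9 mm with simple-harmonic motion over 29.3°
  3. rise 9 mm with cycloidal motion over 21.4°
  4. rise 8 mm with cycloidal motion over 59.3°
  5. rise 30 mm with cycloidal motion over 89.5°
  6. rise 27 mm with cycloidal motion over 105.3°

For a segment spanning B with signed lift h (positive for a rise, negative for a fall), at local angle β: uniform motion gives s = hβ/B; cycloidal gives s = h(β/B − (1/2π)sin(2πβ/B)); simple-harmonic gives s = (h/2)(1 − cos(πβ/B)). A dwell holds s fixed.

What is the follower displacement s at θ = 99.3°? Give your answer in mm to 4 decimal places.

seg 1 [0°–55.2°] cycloidal, h=26: full span → s += 26 → s = 26.0000
seg 2 [55.2°–84.5°] simple-harmonic, h=-9: full span → s += -9 → s = 17.0000
seg 3 [84.5°–105.9°] cycloidal, h=9: θ=99.3° here. β=14.8, B=21.4. 9·(0.6916 − sin(2π·0.6916)/(2π)) = 7.5613 → s = 24.5613

24.5613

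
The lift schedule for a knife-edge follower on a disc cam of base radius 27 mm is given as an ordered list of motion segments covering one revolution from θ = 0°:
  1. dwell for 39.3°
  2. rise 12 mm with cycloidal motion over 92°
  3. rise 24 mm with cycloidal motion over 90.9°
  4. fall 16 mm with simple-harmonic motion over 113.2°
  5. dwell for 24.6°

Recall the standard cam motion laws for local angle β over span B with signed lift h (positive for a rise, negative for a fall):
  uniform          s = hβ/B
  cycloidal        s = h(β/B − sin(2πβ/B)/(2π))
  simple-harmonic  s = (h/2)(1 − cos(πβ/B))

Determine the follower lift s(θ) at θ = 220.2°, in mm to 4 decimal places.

seg 1 [0°–39.3°] dwell: s stays 0.0000
seg 2 [39.3°–131.3°] cycloidal, h=12: full span → s += 12 → s = 12.0000
seg 3 [131.3°–222.2°] cycloidal, h=24: θ=220.2° here. β=88.9, B=90.9. 24·(0.9780 − sin(2π·0.9780)/(2π)) = 23.9983 → s = 35.9983

35.9983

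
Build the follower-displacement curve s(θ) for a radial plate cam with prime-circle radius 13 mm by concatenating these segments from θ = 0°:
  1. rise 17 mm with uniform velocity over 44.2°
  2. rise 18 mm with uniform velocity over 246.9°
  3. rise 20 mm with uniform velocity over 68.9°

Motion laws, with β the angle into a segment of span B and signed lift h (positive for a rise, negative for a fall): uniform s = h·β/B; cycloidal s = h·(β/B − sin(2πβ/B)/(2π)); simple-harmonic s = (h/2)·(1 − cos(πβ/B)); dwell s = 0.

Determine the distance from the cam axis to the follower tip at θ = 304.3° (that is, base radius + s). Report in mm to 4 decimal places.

seg 1 [0°–44.2°] uniform, h=17: full span → s += 17 → s = 17.0000
seg 2 [44.2°–291.1°] uniform, h=18: full span → s += 18 → s = 35.0000
seg 3 [291.1°–360°] uniform, h=20: θ=304.3° here. β=13.2, B=68.9. 20·13.2/68.9 = 3.8316 → s = 38.8316
radial distance = base radius + s = 13 + 38.8316 = 51.8316

51.8316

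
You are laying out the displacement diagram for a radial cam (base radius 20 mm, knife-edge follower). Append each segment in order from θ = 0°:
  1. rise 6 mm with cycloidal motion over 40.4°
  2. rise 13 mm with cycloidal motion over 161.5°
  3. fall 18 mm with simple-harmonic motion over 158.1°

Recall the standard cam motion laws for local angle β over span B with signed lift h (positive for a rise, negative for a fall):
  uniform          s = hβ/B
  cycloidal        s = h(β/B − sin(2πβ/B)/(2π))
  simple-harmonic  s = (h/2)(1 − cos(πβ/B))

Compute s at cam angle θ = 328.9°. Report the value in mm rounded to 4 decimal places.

seg 1 [0°–40.4°] cycloidal, h=6: full span → s += 6 → s = 6.0000
seg 2 [40.4°–201.9°] cycloidal, h=13: full span → s += 13 → s = 19.0000
seg 3 [201.9°–360°] simple-harmonic, h=-18: θ=328.9° here. β=127, B=158.1. -18/2·(1 − cos(π·0.8033)) = -16.3354 → s = 2.6646

2.6646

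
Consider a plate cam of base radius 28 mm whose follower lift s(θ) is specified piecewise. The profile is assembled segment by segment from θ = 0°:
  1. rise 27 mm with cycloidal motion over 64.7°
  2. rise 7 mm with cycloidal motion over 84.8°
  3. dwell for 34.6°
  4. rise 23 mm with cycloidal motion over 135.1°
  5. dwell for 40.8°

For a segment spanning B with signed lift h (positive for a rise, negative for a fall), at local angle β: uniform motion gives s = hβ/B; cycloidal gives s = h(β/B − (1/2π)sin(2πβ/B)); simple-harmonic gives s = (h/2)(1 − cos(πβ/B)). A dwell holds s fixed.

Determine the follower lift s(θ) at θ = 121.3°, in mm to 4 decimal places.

seg 1 [0°–64.7°] cycloidal, h=27: full span → s += 27 → s = 27.0000
seg 2 [64.7°–149.5°] cycloidal, h=7: θ=121.3° here. β=56.6, B=84.8. 7·(0.6675 − sin(2π·0.6675)/(2π)) = 5.6397 → s = 32.6397

32.6397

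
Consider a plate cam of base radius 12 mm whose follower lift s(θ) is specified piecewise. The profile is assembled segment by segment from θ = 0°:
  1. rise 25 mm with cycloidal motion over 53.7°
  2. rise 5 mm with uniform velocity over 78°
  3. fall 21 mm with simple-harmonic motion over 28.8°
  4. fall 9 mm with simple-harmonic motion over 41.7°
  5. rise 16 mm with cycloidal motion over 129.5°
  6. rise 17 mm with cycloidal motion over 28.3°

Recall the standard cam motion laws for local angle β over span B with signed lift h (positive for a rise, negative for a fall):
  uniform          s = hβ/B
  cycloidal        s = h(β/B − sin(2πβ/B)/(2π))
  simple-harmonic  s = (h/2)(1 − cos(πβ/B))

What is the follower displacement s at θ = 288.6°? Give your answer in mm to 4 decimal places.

seg 1 [0°–53.7°] cycloidal, h=25: full span → s += 25 → s = 25.0000
seg 2 [53.7°–131.7°] uniform, h=5: full span → s += 5 → s = 30.0000
seg 3 [131.7°–160.5°] simple-harmonic, h=-21: full span → s += -21 → s = 9.0000
seg 4 [160.5°–202.2°] simple-harmonic, h=-9: full span → s += -9 → s = 0.0000
seg 5 [202.2°–331.7°] cycloidal, h=16: θ=288.6° here. β=86.4, B=129.5. 16·(0.6672 − sin(2π·0.6672)/(2π)) = 12.8843 → s = 12.8843

12.8843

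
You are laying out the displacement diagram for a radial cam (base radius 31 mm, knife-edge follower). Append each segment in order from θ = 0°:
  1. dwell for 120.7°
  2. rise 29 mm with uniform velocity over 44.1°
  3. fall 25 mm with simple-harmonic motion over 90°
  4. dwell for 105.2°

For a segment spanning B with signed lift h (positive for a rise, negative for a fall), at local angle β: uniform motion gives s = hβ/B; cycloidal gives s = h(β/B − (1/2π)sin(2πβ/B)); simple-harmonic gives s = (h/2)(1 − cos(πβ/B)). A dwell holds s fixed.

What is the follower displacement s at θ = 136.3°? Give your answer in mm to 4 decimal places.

seg 1 [0°–120.7°] dwell: s stays 0.0000
seg 2 [120.7°–164.8°] uniform, h=29: θ=136.3° here. β=15.6, B=44.1. 29·15.6/44.1 = 10.2585 → s = 10.2585

10.2585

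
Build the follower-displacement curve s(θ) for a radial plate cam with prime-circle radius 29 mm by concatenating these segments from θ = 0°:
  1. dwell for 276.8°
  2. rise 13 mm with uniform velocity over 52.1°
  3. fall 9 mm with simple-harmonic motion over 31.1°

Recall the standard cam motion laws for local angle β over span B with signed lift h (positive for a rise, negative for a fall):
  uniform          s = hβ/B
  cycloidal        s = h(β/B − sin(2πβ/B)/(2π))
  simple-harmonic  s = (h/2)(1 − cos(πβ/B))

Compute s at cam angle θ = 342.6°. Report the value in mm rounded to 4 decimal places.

seg 1 [0°–276.8°] dwell: s stays 0.0000
seg 2 [276.8°–328.9°] uniform, h=13: full span → s += 13 → s = 13.0000
seg 3 [328.9°–360°] simple-harmonic, h=-9: θ=342.6° here. β=13.7, B=31.1. -9/2·(1 − cos(π·0.4405)) = -3.6639 → s = 9.3361

9.3361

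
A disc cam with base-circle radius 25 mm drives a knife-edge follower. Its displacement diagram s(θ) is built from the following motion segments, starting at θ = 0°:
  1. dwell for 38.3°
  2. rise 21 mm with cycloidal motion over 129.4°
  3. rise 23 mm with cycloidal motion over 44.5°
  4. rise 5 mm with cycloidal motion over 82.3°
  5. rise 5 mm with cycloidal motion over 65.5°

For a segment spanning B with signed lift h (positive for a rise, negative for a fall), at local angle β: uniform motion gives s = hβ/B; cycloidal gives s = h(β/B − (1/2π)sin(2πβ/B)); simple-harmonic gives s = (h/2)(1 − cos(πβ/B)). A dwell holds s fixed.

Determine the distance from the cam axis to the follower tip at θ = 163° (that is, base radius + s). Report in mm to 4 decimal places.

seg 1 [0°–38.3°] dwell: s stays 0.0000
seg 2 [38.3°–167.7°] cycloidal, h=21: θ=163° here. β=124.7, B=129.4. 21·(0.9637 − sin(2π·0.9637)/(2π)) = 20.9934 → s = 20.9934
radial distance = base radius + s = 25 + 20.9934 = 45.9934

45.9934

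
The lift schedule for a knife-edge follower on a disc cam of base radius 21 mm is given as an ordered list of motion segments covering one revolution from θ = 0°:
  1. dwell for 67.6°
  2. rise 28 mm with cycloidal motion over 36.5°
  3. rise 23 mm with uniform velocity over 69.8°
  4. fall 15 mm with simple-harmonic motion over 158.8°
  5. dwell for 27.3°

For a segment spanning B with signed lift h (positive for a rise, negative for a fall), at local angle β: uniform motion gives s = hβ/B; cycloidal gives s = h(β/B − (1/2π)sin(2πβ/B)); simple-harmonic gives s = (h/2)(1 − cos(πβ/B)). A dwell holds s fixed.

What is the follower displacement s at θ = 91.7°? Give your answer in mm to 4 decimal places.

seg 1 [0°–67.6°] dwell: s stays 0.0000
seg 2 [67.6°–104.1°] cycloidal, h=28: θ=91.7° here. β=24.1, B=36.5. 28·(0.6603 − sin(2π·0.6603)/(2π)) = 22.2544 → s = 22.2544

22.2544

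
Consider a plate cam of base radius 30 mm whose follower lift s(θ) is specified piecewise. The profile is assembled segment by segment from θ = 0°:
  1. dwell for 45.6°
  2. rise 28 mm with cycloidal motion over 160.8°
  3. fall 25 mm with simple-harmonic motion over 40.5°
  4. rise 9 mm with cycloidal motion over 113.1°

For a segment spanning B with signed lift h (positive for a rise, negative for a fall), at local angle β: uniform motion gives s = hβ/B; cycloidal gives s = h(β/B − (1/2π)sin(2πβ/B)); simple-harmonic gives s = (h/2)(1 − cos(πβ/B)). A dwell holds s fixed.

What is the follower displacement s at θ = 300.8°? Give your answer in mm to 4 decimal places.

seg 1 [0°–45.6°] dwell: s stays 0.0000
seg 2 [45.6°–206.4°] cycloidal, h=28: full span → s += 28 → s = 28.0000
seg 3 [206.4°–246.9°] simple-harmonic, h=-25: full span → s += -25 → s = 3.0000
seg 4 [246.9°–360°] cycloidal, h=9: θ=300.8° here. β=53.9, B=113.1. 9·(0.4766 − sin(2π·0.4766)/(2π)) = 4.0790 → s = 7.0790

7.0790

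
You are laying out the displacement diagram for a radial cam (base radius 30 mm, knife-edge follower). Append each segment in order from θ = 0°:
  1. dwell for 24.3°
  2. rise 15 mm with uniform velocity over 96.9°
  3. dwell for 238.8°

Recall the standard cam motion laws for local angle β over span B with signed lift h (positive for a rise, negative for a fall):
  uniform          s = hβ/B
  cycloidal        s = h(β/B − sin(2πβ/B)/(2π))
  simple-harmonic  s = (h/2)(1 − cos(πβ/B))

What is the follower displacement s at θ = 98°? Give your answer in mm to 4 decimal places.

seg 1 [0°–24.3°] dwell: s stays 0.0000
seg 2 [24.3°–121.2°] uniform, h=15: θ=98° here. β=73.7, B=96.9. 15·73.7/96.9 = 11.4087 → s = 11.4087

11.4087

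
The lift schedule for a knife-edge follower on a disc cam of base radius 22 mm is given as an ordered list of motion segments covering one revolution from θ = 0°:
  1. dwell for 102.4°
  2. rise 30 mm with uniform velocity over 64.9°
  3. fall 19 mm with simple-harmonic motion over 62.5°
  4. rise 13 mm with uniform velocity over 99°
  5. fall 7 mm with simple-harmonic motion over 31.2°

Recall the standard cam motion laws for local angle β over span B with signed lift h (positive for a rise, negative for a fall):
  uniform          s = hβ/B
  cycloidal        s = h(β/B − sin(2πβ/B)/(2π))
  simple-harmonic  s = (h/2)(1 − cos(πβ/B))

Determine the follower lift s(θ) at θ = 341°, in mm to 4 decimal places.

seg 1 [0°–102.4°] dwell: s stays 0.0000
seg 2 [102.4°–167.3°] uniform, h=30: full span → s += 30 → s = 30.0000
seg 3 [167.3°–229.8°] simple-harmonic, h=-19: full span → s += -19 → s = 11.0000
seg 4 [229.8°–328.8°] uniform, h=13: full span → s += 13 → s = 24.0000
seg 5 [328.8°–360°] simple-harmonic, h=-7: θ=341° here. β=12.2, B=31.2. -7/2·(1 − cos(π·0.3910)) = -2.3250 → s = 21.6750

21.6750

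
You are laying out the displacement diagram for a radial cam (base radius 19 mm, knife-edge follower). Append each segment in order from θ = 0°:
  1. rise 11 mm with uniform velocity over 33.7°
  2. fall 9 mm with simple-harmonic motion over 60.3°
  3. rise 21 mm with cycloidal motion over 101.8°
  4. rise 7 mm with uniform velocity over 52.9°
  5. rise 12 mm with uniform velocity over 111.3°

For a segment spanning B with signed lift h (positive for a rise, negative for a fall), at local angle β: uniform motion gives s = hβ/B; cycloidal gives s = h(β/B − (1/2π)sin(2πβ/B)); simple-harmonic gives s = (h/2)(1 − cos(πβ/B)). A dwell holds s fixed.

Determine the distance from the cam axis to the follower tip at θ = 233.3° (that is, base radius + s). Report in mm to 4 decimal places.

seg 1 [0°–33.7°] uniform, h=11: full span → s += 11 → s = 11.0000
seg 2 [33.7°–94°] simple-harmonic, h=-9: full span → s += -9 → s = 2.0000
seg 3 [94°–195.8°] cycloidal, h=21: full span → s += 21 → s = 23.0000
seg 4 [195.8°–248.7°] uniform, h=7: θ=233.3° here. β=37.5, B=52.9. 7·37.5/52.9 = 4.9622 → s = 27.9622
radial distance = base radius + s = 19 + 27.9622 = 46.9622

46.9622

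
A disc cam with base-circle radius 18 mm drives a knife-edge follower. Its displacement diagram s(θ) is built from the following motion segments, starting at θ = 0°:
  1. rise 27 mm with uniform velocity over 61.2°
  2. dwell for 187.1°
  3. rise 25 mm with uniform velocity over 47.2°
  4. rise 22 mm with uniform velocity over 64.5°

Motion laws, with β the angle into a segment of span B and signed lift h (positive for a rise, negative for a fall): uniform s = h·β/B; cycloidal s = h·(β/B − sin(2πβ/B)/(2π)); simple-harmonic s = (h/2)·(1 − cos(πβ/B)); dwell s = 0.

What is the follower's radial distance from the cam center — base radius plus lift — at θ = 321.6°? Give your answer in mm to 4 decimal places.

seg 1 [0°–61.2°] uniform, h=27: full span → s += 27 → s = 27.0000
seg 2 [61.2°–248.3°] dwell: s stays 27.0000
seg 3 [248.3°–295.5°] uniform, h=25: full span → s += 25 → s = 52.0000
seg 4 [295.5°–360°] uniform, h=22: θ=321.6° here. β=26.1, B=64.5. 22·26.1/64.5 = 8.9023 → s = 60.9023
radial distance = base radius + s = 18 + 60.9023 = 78.9023

78.9023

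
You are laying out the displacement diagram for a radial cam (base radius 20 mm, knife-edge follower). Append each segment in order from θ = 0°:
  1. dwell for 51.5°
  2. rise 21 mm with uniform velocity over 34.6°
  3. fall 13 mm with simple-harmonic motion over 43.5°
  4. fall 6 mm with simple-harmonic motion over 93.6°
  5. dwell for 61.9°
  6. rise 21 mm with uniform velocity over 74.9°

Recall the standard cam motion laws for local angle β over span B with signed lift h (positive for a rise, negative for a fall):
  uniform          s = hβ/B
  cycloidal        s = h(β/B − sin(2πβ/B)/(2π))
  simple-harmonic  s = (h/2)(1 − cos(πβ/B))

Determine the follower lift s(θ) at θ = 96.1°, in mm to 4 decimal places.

seg 1 [0°–51.5°] dwell: s stays 0.0000
seg 2 [51.5°–86.1°] uniform, h=21: full span → s += 21 → s = 21.0000
seg 3 [86.1°–129.6°] simple-harmonic, h=-13: θ=96.1° here. β=10, B=43.5. -13/2·(1 − cos(π·0.2299)) = -1.6227 → s = 19.3773

19.3773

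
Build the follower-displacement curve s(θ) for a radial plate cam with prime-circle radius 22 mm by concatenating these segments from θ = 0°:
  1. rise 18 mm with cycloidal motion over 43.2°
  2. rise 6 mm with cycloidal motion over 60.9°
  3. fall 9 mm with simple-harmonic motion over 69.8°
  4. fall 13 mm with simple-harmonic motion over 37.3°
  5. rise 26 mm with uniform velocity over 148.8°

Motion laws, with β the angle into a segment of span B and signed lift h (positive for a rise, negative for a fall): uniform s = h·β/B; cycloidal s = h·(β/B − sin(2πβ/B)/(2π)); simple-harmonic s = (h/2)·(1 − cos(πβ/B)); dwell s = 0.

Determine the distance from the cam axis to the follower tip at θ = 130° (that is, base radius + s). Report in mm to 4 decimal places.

seg 1 [0°–43.2°] cycloidal, h=18: full span → s += 18 → s = 18.0000
seg 2 [43.2°–104.1°] cycloidal, h=6: full span → s += 6 → s = 24.0000
seg 3 [104.1°–173.9°] simple-harmonic, h=-9: θ=130° here. β=25.9, B=69.8. -9/2·(1 − cos(π·0.3711)) = -2.7266 → s = 21.2734
radial distance = base radius + s = 22 + 21.2734 = 43.2734

43.2734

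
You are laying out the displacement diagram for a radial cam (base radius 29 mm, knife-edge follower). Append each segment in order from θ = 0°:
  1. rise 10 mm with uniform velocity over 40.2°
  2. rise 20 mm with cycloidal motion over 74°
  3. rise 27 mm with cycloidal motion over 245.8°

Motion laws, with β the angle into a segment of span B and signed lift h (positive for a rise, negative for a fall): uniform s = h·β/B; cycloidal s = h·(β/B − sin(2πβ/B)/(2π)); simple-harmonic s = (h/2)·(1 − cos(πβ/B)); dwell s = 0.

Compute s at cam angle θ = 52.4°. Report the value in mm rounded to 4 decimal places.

seg 1 [0°–40.2°] uniform, h=10: full span → s += 10 → s = 10.0000
seg 2 [40.2°–114.2°] cycloidal, h=20: θ=52.4° here. β=12.2, B=74. 20·(0.1649 − sin(2π·0.1649)/(2π)) = 0.5588 → s = 10.5588

10.5588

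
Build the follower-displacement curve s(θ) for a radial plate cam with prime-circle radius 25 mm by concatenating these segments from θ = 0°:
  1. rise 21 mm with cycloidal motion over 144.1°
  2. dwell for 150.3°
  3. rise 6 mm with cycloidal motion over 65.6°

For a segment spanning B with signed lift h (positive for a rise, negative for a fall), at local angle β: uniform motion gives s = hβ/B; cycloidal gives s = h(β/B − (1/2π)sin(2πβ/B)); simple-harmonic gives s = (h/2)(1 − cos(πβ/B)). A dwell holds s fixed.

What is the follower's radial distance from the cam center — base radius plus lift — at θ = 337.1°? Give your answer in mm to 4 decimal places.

seg 1 [0°–144.1°] cycloidal, h=21: full span → s += 21 → s = 21.0000
seg 2 [144.1°–294.4°] dwell: s stays 21.0000
seg 3 [294.4°–360°] cycloidal, h=6: θ=337.1° here. β=42.7, B=65.6. 6·(0.6509 − sin(2π·0.6509)/(2π)) = 4.6813 → s = 25.6813
radial distance = base radius + s = 25 + 25.6813 = 50.6813

50.6813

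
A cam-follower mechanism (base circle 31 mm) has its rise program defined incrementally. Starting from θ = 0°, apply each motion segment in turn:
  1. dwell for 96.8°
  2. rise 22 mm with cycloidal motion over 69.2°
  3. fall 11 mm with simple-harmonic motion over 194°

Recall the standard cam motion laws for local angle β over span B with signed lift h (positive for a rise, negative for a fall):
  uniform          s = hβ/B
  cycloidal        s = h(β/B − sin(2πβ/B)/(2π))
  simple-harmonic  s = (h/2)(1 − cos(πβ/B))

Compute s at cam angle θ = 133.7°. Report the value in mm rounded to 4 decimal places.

seg 1 [0°–96.8°] dwell: s stays 0.0000
seg 2 [96.8°–166°] cycloidal, h=22: θ=133.7° here. β=36.9, B=69.2. 22·(0.5332 − sin(2π·0.5332)/(2π)) = 12.4571 → s = 12.4571

12.4571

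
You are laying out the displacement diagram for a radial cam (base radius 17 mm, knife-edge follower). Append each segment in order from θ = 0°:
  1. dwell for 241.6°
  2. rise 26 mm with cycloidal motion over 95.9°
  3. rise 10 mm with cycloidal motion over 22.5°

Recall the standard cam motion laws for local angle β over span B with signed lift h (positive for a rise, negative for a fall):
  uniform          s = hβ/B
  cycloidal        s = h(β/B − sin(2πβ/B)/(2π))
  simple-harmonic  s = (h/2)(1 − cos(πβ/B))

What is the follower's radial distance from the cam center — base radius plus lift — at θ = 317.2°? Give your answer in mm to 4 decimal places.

seg 1 [0°–241.6°] dwell: s stays 0.0000
seg 2 [241.6°–337.5°] cycloidal, h=26: θ=317.2° here. β=75.6, B=95.9. 26·(0.7883 − sin(2π·0.7883)/(2π)) = 24.5150 → s = 24.5150
radial distance = base radius + s = 17 + 24.5150 = 41.5150

41.5150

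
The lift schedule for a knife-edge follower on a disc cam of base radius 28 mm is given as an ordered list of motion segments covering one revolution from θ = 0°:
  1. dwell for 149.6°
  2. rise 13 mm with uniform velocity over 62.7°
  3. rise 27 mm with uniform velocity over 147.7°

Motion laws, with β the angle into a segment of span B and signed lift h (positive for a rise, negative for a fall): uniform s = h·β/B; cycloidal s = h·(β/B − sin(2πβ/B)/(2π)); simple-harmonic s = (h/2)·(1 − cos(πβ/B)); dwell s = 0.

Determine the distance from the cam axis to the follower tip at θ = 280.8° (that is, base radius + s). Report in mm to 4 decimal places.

seg 1 [0°–149.6°] dwell: s stays 0.0000
seg 2 [149.6°–212.3°] uniform, h=13: full span → s += 13 → s = 13.0000
seg 3 [212.3°–360°] uniform, h=27: θ=280.8° here. β=68.5, B=147.7. 27·68.5/147.7 = 12.5220 → s = 25.5220
radial distance = base radius + s = 28 + 25.5220 = 53.5220

53.5220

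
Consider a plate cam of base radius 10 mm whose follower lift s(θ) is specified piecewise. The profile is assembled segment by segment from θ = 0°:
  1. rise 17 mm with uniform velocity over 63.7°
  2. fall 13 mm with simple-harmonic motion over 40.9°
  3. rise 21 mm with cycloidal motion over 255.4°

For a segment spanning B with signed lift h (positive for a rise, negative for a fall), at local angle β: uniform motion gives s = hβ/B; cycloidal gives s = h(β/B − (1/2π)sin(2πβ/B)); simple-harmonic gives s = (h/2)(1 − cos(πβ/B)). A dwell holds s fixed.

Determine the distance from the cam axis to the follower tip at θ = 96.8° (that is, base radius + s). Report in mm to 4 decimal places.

seg 1 [0°–63.7°] uniform, h=17: full span → s += 17 → s = 17.0000
seg 2 [63.7°–104.6°] simple-harmonic, h=-13: θ=96.8° here. β=33.1, B=40.9. -13/2·(1 − cos(π·0.8093)) = -11.8679 → s = 5.1321
radial distance = base radius + s = 10 + 5.1321 = 15.1321

15.1321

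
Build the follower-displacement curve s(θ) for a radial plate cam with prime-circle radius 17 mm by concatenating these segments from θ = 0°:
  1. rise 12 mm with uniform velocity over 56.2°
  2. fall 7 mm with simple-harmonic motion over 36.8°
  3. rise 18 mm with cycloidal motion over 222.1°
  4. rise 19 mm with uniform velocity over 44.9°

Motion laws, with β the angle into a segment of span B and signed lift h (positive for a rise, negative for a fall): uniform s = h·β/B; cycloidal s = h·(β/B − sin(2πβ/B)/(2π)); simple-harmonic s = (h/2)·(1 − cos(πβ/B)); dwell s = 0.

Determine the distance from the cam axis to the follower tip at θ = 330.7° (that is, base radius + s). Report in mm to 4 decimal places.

seg 1 [0°–56.2°] uniform, h=12: full span → s += 12 → s = 12.0000
seg 2 [56.2°–93°] simple-harmonic, h=-7: full span → s += -7 → s = 5.0000
seg 3 [93°–315.1°] cycloidal, h=18: full span → s += 18 → s = 23.0000
seg 4 [315.1°–360°] uniform, h=19: θ=330.7° here. β=15.6, B=44.9. 19·15.6/44.9 = 6.6013 → s = 29.6013
radial distance = base radius + s = 17 + 29.6013 = 46.6013

46.6013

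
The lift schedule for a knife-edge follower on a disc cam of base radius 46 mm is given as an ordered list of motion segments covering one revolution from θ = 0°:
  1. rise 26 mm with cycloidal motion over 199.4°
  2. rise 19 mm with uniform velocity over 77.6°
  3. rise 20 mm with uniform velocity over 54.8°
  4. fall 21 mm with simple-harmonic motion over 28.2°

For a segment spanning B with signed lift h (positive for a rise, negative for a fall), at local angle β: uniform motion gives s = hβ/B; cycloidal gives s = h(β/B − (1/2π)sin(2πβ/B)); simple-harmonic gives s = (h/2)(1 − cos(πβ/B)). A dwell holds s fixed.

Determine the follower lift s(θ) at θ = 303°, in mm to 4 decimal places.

seg 1 [0°–199.4°] cycloidal, h=26: full span → s += 26 → s = 26.0000
seg 2 [199.4°–277°] uniform, h=19: full span → s += 19 → s = 45.0000
seg 3 [277°–331.8°] uniform, h=20: θ=303° here. β=26, B=54.8. 20·26/54.8 = 9.4891 → s = 54.4891

54.4891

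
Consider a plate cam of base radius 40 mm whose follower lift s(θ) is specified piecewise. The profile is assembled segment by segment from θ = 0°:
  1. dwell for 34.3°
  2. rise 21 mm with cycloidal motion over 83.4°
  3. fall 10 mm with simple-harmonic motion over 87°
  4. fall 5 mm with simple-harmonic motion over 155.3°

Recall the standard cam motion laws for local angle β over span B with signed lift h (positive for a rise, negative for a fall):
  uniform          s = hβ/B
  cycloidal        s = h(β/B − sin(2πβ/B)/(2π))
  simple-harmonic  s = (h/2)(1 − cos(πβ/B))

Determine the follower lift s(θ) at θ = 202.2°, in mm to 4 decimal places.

seg 1 [0°–34.3°] dwell: s stays 0.0000
seg 2 [34.3°–117.7°] cycloidal, h=21: full span → s += 21 → s = 21.0000
seg 3 [117.7°–204.7°] simple-harmonic, h=-10: θ=202.2° here. β=84.5, B=87. -10/2·(1 − cos(π·0.9713)) = -9.9796 → s = 11.0204

11.0204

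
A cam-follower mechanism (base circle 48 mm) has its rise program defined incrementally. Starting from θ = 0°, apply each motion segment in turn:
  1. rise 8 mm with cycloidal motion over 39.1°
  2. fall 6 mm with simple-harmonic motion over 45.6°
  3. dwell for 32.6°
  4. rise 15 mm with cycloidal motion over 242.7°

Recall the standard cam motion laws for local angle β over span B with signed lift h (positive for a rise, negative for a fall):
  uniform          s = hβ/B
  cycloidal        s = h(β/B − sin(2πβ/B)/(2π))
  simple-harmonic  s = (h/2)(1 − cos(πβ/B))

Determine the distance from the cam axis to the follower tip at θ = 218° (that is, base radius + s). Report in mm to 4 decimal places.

seg 1 [0°–39.1°] cycloidal, h=8: full span → s += 8 → s = 8.0000
seg 2 [39.1°–84.7°] simple-harmonic, h=-6: full span → s += -6 → s = 2.0000
seg 3 [84.7°–117.3°] dwell: s stays 2.0000
seg 4 [117.3°–360°] cycloidal, h=15: θ=218° here. β=100.7, B=242.7. 15·(0.4149 − sin(2π·0.4149)/(2π)) = 5.0074 → s = 7.0074
radial distance = base radius + s = 48 + 7.0074 = 55.0074

55.0074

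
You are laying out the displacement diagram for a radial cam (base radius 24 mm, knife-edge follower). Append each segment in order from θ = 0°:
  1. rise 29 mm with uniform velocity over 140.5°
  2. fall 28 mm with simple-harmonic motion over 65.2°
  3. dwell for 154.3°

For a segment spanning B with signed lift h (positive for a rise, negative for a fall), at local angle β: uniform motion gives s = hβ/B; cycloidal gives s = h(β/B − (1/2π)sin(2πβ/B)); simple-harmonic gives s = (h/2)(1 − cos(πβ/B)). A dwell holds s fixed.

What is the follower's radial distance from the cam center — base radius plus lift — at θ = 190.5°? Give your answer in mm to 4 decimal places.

seg 1 [0°–140.5°] uniform, h=29: full span → s += 29 → s = 29.0000
seg 2 [140.5°–205.7°] simple-harmonic, h=-28: θ=190.5° here. β=50, B=65.2. -28/2·(1 − cos(π·0.7669)) = -24.4100 → s = 4.5900
radial distance = base radius + s = 24 + 4.5900 = 28.5900

28.5900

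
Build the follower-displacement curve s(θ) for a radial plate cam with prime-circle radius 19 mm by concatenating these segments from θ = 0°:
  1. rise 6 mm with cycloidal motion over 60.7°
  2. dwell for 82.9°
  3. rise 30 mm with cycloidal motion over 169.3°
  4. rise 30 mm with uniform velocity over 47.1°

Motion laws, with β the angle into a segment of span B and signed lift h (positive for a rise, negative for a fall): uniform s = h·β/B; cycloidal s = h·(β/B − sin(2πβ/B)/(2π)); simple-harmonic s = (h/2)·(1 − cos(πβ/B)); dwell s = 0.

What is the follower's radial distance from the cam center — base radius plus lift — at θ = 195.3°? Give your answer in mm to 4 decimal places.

seg 1 [0°–60.7°] cycloidal, h=6: full span → s += 6 → s = 6.0000
seg 2 [60.7°–143.6°] dwell: s stays 6.0000
seg 3 [143.6°–312.9°] cycloidal, h=30: θ=195.3° here. β=51.7, B=169.3. 30·(0.3054 − sin(2π·0.3054)/(2π)) = 4.6727 → s = 10.6727
radial distance = base radius + s = 19 + 10.6727 = 29.6727

29.6727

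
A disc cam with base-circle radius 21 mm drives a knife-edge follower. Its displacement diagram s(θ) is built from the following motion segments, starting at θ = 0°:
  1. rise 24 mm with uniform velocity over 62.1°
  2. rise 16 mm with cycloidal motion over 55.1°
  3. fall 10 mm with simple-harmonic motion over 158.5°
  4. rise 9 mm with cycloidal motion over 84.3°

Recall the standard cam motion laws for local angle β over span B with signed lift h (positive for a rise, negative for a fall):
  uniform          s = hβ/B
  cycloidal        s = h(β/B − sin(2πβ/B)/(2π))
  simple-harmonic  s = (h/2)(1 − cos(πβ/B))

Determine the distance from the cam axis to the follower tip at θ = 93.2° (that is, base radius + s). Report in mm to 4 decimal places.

seg 1 [0°–62.1°] uniform, h=24: full span → s += 24 → s = 24.0000
seg 2 [62.1°–117.2°] cycloidal, h=16: θ=93.2° here. β=31.1, B=55.1. 16·(0.5644 − sin(2π·0.5644)/(2π)) = 10.0338 → s = 34.0338
radial distance = base radius + s = 21 + 34.0338 = 55.0338

55.0338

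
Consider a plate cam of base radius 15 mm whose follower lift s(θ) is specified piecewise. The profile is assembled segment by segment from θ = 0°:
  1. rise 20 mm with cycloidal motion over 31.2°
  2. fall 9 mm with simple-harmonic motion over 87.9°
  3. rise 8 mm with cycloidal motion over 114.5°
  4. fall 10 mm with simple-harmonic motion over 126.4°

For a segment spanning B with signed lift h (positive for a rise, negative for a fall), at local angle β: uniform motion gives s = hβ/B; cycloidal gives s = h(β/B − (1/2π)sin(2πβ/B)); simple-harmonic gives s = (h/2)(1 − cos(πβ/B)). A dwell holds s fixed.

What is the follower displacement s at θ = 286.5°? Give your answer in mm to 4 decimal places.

seg 1 [0°–31.2°] cycloidal, h=20: full span → s += 20 → s = 20.0000
seg 2 [31.2°–119.1°] simple-harmonic, h=-9: full span → s += -9 → s = 11.0000
seg 3 [119.1°–233.6°] cycloidal, h=8: full span → s += 8 → s = 19.0000
seg 4 [233.6°–360°] simple-harmonic, h=-10: θ=286.5° here. β=52.9, B=126.4. -10/2·(1 − cos(π·0.4185)) = -3.7339 → s = 15.2661

15.2661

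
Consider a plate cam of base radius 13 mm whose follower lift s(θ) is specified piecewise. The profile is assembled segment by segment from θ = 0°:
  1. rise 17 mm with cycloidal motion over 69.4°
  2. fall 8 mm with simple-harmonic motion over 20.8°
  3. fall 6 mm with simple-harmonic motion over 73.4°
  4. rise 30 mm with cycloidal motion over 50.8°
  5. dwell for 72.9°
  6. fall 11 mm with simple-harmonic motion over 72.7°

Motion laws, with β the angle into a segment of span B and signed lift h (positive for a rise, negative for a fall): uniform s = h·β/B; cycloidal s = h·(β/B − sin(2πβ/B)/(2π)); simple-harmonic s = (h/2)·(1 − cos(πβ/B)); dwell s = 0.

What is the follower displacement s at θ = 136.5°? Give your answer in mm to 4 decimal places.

seg 1 [0°–69.4°] cycloidal, h=17: full span → s += 17 → s = 17.0000
seg 2 [69.4°–90.2°] simple-harmonic, h=-8: full span → s += -8 → s = 9.0000
seg 3 [90.2°–163.6°] simple-harmonic, h=-6: θ=136.5° here. β=46.3, B=73.4. -6/2·(1 − cos(π·0.6308)) = -4.1983 → s = 4.8017

4.8017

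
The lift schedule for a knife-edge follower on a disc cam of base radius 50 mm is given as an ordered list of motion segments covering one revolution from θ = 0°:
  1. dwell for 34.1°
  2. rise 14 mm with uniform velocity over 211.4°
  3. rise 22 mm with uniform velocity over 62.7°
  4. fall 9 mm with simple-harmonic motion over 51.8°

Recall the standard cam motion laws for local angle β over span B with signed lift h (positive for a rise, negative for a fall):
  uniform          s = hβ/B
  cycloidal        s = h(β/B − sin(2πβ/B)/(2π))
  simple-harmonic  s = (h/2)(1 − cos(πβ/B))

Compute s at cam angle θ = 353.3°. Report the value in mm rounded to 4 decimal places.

seg 1 [0°–34.1°] dwell: s stays 0.0000
seg 2 [34.1°–245.5°] uniform, h=14: full span → s += 14 → s = 14.0000
seg 3 [245.5°–308.2°] uniform, h=22: full span → s += 22 → s = 36.0000
seg 4 [308.2°–360°] simple-harmonic, h=-9: θ=353.3° here. β=45.1, B=51.8. -9/2·(1 − cos(π·0.8707)) = -8.6336 → s = 27.3664

27.3664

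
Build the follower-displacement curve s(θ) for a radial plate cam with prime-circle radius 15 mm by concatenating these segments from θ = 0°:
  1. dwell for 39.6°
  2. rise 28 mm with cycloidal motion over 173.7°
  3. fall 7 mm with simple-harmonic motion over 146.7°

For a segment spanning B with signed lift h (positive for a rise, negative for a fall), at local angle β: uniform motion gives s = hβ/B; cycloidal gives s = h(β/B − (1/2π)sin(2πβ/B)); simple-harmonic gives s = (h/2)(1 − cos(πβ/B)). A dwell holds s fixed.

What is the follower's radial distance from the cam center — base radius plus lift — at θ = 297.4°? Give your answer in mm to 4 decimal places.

seg 1 [0°–39.6°] dwell: s stays 0.0000
seg 2 [39.6°–213.3°] cycloidal, h=28: full span → s += 28 → s = 28.0000
seg 3 [213.3°–360°] simple-harmonic, h=-7: θ=297.4° here. β=84.1, B=146.7. -7/2·(1 − cos(π·0.5733)) = -4.2986 → s = 23.7014
radial distance = base radius + s = 15 + 23.7014 = 38.7014

38.7014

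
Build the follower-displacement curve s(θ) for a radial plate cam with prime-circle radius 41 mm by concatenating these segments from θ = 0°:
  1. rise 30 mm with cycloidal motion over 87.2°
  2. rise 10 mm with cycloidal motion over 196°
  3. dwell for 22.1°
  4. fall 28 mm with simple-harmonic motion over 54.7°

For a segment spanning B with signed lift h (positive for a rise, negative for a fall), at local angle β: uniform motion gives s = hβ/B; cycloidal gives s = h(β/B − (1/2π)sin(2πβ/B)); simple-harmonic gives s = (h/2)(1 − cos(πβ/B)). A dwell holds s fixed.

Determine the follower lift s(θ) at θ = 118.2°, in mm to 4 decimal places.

seg 1 [0°–87.2°] cycloidal, h=30: full span → s += 30 → s = 30.0000
seg 2 [87.2°–283.2°] cycloidal, h=10: θ=118.2° here. β=31, B=196. 10·(0.1582 − sin(2π·0.1582)/(2π)) = 0.2478 → s = 30.2478

30.2478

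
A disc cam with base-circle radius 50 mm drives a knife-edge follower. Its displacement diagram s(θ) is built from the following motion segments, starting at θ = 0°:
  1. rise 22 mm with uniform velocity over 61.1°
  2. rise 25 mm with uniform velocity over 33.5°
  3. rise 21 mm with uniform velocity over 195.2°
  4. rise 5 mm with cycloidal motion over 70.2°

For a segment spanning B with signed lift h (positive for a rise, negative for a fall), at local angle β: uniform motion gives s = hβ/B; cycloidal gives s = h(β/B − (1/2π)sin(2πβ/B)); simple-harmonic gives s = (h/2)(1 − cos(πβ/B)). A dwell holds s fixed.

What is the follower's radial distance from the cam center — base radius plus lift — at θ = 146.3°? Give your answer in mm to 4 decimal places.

seg 1 [0°–61.1°] uniform, h=22: full span → s += 22 → s = 22.0000
seg 2 [61.1°–94.6°] uniform, h=25: full span → s += 25 → s = 47.0000
seg 3 [94.6°–289.8°] uniform, h=21: θ=146.3° here. β=51.7, B=195.2. 21·51.7/195.2 = 5.5620 → s = 52.5620
radial distance = base radius + s = 50 + 52.5620 = 102.5620

102.5620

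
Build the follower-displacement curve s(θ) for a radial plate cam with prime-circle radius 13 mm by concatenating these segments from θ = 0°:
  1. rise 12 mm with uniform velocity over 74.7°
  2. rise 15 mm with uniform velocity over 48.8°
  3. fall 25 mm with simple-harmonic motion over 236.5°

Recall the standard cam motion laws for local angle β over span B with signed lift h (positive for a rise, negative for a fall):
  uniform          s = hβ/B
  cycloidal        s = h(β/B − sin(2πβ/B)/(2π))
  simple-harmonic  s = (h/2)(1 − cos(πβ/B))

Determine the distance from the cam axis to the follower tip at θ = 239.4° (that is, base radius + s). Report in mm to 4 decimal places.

seg 1 [0°–74.7°] uniform, h=12: full span → s += 12 → s = 12.0000
seg 2 [74.7°–123.5°] uniform, h=15: full span → s += 15 → s = 27.0000
seg 3 [123.5°–360°] simple-harmonic, h=-25: θ=239.4° here. β=115.9, B=236.5. -25/2·(1 − cos(π·0.4901)) = -12.1099 → s = 14.8901
radial distance = base radius + s = 13 + 14.8901 = 27.8901

27.8901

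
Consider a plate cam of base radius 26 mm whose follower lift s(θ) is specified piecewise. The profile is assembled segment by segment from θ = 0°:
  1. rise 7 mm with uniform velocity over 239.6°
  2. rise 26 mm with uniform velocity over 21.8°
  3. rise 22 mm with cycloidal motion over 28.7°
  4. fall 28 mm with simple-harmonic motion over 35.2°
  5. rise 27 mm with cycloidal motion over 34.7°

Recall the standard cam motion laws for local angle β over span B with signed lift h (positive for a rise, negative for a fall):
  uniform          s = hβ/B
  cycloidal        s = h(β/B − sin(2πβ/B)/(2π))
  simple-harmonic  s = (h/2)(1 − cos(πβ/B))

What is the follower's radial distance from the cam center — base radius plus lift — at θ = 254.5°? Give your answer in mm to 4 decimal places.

seg 1 [0°–239.6°] uniform, h=7: full span → s += 7 → s = 7.0000
seg 2 [239.6°–261.4°] uniform, h=26: θ=254.5° here. β=14.9, B=21.8. 26·14.9/21.8 = 17.7706 → s = 24.7706
radial distance = base radius + s = 26 + 24.7706 = 50.7706

50.7706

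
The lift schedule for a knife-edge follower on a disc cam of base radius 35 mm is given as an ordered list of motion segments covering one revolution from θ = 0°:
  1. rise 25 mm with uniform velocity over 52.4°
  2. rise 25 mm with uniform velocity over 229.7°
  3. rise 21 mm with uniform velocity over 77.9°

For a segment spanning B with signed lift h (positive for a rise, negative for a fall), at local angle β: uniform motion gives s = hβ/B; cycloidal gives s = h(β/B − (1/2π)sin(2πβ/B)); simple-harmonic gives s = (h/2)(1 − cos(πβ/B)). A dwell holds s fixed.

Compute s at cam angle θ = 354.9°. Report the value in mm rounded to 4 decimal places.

seg 1 [0°–52.4°] uniform, h=25: full span → s += 25 → s = 25.0000
seg 2 [52.4°–282.1°] uniform, h=25: full span → s += 25 → s = 50.0000
seg 3 [282.1°–360°] uniform, h=21: θ=354.9° here. β=72.8, B=77.9. 21·72.8/77.9 = 19.6252 → s = 69.6252

69.6252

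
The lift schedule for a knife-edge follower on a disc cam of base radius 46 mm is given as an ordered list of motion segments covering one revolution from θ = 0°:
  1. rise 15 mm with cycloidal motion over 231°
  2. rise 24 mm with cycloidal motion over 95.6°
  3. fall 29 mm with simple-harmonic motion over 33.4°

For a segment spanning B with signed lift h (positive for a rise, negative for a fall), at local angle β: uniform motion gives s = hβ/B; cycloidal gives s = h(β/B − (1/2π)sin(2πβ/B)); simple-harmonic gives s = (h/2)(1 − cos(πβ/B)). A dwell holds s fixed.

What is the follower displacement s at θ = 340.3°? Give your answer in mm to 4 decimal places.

seg 1 [0°–231°] cycloidal, h=15: full span → s += 15 → s = 15.0000
seg 2 [231°–326.6°] cycloidal, h=24: full span → s += 24 → s = 39.0000
seg 3 [326.6°–360°] simple-harmonic, h=-29: θ=340.3° here. β=13.7, B=33.4. -29/2·(1 − cos(π·0.4102)) = -10.4625 → s = 28.5375

28.5375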